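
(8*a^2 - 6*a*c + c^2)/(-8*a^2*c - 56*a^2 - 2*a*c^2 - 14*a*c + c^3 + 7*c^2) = (-2*a + c)/(2*a*c + 14*a + c^2 + 7*c)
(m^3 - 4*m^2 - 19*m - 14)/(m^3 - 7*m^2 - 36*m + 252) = (m^2 + 3*m + 2)/(m^2 - 36)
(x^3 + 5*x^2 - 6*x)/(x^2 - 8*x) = (x^2 + 5*x - 6)/(x - 8)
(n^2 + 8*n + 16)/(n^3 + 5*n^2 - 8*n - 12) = (n^2 + 8*n + 16)/(n^3 + 5*n^2 - 8*n - 12)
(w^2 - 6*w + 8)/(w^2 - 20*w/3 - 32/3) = 3*(-w^2 + 6*w - 8)/(-3*w^2 + 20*w + 32)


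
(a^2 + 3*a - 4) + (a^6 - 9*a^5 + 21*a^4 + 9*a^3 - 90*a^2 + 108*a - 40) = a^6 - 9*a^5 + 21*a^4 + 9*a^3 - 89*a^2 + 111*a - 44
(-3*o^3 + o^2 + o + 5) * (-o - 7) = 3*o^4 + 20*o^3 - 8*o^2 - 12*o - 35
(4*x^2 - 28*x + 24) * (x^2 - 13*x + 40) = 4*x^4 - 80*x^3 + 548*x^2 - 1432*x + 960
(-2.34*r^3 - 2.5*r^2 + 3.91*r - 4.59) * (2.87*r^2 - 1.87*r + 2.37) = -6.7158*r^5 - 2.7992*r^4 + 10.3509*r^3 - 26.41*r^2 + 17.85*r - 10.8783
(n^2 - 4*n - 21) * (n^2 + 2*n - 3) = n^4 - 2*n^3 - 32*n^2 - 30*n + 63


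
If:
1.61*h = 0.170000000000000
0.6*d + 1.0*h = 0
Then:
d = -0.18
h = 0.11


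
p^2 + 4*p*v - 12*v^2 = (p - 2*v)*(p + 6*v)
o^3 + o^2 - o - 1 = (o - 1)*(o + 1)^2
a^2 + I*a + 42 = (a - 6*I)*(a + 7*I)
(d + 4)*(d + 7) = d^2 + 11*d + 28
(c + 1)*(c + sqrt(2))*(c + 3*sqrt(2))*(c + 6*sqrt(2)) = c^4 + c^3 + 10*sqrt(2)*c^3 + 10*sqrt(2)*c^2 + 54*c^2 + 36*sqrt(2)*c + 54*c + 36*sqrt(2)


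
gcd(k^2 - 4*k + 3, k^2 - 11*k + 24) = k - 3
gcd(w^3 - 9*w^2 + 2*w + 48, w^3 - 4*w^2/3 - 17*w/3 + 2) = w^2 - w - 6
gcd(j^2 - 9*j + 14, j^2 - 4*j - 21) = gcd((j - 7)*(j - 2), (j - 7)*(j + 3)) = j - 7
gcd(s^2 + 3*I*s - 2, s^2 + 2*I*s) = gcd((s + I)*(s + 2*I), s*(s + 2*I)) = s + 2*I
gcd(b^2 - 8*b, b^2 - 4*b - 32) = b - 8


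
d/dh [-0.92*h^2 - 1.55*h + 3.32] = -1.84*h - 1.55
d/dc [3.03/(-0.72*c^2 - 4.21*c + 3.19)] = (4.3632*c + 12.7563)/(0.72*c^2 + 4.21*c - 3.19)^2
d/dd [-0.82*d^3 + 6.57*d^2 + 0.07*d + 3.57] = -2.46*d^2 + 13.14*d + 0.07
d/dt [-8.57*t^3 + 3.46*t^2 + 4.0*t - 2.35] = -25.71*t^2 + 6.92*t + 4.0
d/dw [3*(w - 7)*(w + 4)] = 6*w - 9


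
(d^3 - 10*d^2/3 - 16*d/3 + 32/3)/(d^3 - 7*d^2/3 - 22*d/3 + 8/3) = (3*d - 4)/(3*d - 1)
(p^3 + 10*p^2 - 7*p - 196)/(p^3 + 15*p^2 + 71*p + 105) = (p^2 + 3*p - 28)/(p^2 + 8*p + 15)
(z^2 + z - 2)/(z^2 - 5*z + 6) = (z^2 + z - 2)/(z^2 - 5*z + 6)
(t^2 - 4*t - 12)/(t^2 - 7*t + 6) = (t + 2)/(t - 1)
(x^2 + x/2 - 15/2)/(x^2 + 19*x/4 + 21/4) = 2*(2*x - 5)/(4*x + 7)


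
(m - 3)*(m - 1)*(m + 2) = m^3 - 2*m^2 - 5*m + 6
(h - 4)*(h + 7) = h^2 + 3*h - 28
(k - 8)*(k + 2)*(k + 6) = k^3 - 52*k - 96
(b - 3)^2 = b^2 - 6*b + 9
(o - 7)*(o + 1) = o^2 - 6*o - 7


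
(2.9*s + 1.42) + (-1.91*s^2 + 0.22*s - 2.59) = -1.91*s^2 + 3.12*s - 1.17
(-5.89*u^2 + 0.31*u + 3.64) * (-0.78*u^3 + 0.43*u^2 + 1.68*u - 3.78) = 4.5942*u^5 - 2.7745*u^4 - 12.6011*u^3 + 24.3502*u^2 + 4.9434*u - 13.7592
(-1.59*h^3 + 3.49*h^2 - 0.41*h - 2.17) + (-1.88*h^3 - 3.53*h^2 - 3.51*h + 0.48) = -3.47*h^3 - 0.0399999999999996*h^2 - 3.92*h - 1.69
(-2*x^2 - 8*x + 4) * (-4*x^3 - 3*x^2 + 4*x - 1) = 8*x^5 + 38*x^4 - 42*x^2 + 24*x - 4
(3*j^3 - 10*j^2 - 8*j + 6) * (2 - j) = -3*j^4 + 16*j^3 - 12*j^2 - 22*j + 12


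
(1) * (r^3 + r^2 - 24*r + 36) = r^3 + r^2 - 24*r + 36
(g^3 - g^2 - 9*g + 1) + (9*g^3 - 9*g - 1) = 10*g^3 - g^2 - 18*g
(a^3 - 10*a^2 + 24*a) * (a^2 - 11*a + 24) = a^5 - 21*a^4 + 158*a^3 - 504*a^2 + 576*a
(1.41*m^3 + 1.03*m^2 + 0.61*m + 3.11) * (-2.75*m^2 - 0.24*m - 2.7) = -3.8775*m^5 - 3.1709*m^4 - 5.7317*m^3 - 11.4799*m^2 - 2.3934*m - 8.397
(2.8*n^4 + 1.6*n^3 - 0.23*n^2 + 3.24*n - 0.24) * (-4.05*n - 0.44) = -11.34*n^5 - 7.712*n^4 + 0.2275*n^3 - 13.0208*n^2 - 0.4536*n + 0.1056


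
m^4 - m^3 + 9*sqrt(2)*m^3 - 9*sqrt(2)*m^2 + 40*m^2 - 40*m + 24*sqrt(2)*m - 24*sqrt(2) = (m - 1)*(m + sqrt(2))*(m + 2*sqrt(2))*(m + 6*sqrt(2))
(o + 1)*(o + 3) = o^2 + 4*o + 3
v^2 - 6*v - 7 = (v - 7)*(v + 1)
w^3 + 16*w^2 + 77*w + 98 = (w + 2)*(w + 7)^2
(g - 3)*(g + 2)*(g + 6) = g^3 + 5*g^2 - 12*g - 36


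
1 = 1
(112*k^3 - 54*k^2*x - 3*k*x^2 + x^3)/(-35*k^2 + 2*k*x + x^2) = (16*k^2 - 10*k*x + x^2)/(-5*k + x)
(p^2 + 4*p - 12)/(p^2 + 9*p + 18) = (p - 2)/(p + 3)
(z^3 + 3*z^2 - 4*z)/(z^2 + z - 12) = z*(z - 1)/(z - 3)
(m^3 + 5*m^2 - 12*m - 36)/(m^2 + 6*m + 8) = (m^2 + 3*m - 18)/(m + 4)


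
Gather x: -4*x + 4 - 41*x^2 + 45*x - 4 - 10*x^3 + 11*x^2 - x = -10*x^3 - 30*x^2 + 40*x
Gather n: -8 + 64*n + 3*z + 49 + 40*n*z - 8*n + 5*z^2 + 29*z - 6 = n*(40*z + 56) + 5*z^2 + 32*z + 35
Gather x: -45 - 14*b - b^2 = -b^2 - 14*b - 45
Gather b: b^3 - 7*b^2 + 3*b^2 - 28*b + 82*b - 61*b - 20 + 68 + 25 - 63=b^3 - 4*b^2 - 7*b + 10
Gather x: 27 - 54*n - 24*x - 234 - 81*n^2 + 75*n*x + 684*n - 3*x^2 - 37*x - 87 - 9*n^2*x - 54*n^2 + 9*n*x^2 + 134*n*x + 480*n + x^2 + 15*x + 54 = -135*n^2 + 1110*n + x^2*(9*n - 2) + x*(-9*n^2 + 209*n - 46) - 240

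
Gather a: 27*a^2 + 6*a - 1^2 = 27*a^2 + 6*a - 1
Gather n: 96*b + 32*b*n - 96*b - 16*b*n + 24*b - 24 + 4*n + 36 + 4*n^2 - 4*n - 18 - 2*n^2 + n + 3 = 24*b + 2*n^2 + n*(16*b + 1) - 3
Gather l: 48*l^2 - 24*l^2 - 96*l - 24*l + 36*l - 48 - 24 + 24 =24*l^2 - 84*l - 48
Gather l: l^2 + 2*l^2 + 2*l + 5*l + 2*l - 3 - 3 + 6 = 3*l^2 + 9*l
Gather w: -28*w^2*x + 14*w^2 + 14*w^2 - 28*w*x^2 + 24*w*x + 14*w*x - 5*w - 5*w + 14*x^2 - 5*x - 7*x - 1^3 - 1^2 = w^2*(28 - 28*x) + w*(-28*x^2 + 38*x - 10) + 14*x^2 - 12*x - 2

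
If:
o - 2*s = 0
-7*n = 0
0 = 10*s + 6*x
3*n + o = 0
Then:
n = 0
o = 0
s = 0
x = 0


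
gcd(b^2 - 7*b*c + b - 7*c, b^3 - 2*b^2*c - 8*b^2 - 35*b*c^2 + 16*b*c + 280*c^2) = b - 7*c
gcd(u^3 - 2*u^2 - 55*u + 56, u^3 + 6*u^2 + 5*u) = 1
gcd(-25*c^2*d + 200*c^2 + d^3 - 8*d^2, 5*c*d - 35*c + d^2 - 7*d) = 5*c + d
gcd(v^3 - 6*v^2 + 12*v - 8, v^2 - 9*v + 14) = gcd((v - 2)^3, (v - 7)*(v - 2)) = v - 2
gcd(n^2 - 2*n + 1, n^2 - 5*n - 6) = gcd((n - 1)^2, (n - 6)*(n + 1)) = 1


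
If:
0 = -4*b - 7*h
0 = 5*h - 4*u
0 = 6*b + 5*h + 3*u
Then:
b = 0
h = 0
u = 0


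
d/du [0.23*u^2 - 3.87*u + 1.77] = 0.46*u - 3.87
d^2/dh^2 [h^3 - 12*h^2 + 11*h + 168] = 6*h - 24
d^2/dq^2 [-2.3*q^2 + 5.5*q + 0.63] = -4.60000000000000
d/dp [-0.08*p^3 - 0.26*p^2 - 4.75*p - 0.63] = -0.24*p^2 - 0.52*p - 4.75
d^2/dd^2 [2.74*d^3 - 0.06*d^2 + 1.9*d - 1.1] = 16.44*d - 0.12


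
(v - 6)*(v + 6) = v^2 - 36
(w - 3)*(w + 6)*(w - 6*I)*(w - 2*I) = w^4 + 3*w^3 - 8*I*w^3 - 30*w^2 - 24*I*w^2 - 36*w + 144*I*w + 216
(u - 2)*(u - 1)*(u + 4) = u^3 + u^2 - 10*u + 8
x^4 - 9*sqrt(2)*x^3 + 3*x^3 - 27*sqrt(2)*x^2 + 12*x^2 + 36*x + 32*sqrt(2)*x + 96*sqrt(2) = (x + 3)*(x - 8*sqrt(2))*(x - 2*sqrt(2))*(x + sqrt(2))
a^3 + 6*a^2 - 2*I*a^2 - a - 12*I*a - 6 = (a + 6)*(a - I)^2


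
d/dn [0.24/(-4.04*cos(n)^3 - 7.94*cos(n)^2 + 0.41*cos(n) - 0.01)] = (-2.9088*cos(n)^2 - 3.8112*cos(n) + 0.0984)*sin(n)/(4.04*cos(n)^3 + 7.94*cos(n)^2 - 0.41*cos(n) + 0.01)^2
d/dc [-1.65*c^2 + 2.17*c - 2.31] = 2.17 - 3.3*c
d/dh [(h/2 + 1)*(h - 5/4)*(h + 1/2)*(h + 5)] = 2*h^3 + 75*h^2/8 + 33*h/8 - 95/16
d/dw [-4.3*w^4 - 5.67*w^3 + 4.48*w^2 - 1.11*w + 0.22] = -17.2*w^3 - 17.01*w^2 + 8.96*w - 1.11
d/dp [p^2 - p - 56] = 2*p - 1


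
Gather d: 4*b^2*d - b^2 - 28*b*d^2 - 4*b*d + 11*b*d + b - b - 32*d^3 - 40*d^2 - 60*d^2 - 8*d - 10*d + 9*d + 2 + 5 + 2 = -b^2 - 32*d^3 + d^2*(-28*b - 100) + d*(4*b^2 + 7*b - 9) + 9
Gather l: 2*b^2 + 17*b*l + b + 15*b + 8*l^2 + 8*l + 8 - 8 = 2*b^2 + 16*b + 8*l^2 + l*(17*b + 8)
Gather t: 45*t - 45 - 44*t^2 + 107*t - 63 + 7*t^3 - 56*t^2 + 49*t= 7*t^3 - 100*t^2 + 201*t - 108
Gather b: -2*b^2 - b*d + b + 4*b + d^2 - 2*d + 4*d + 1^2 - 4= -2*b^2 + b*(5 - d) + d^2 + 2*d - 3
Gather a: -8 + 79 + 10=81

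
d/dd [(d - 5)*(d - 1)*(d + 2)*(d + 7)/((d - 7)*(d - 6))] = 2*(d^5 - 18*d^4 + 45*d^3 + 436*d^2 - 1540*d - 364)/(d^4 - 26*d^3 + 253*d^2 - 1092*d + 1764)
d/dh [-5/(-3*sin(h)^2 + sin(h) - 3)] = 5*(1 - 6*sin(h))*cos(h)/(3*sin(h)^2 - sin(h) + 3)^2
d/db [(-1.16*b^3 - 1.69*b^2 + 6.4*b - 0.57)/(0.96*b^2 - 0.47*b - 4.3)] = (-1.1136*b^4 + 1.0904*b^3 + 9.6143*b^2 + 15.6284*b - 27.7879)/(0.9216*b^4 - 0.9024*b^3 - 8.0351*b^2 + 4.042*b + 18.49)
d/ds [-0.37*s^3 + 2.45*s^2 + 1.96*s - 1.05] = -1.11*s^2 + 4.9*s + 1.96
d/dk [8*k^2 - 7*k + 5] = 16*k - 7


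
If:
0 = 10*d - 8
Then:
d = 4/5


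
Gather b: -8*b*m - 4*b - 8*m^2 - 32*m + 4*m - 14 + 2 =b*(-8*m - 4) - 8*m^2 - 28*m - 12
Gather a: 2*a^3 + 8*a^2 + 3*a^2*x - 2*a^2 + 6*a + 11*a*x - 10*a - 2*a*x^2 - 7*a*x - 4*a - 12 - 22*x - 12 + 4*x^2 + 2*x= 2*a^3 + a^2*(3*x + 6) + a*(-2*x^2 + 4*x - 8) + 4*x^2 - 20*x - 24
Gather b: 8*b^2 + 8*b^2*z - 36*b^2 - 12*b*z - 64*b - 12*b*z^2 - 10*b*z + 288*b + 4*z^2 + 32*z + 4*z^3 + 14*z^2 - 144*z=b^2*(8*z - 28) + b*(-12*z^2 - 22*z + 224) + 4*z^3 + 18*z^2 - 112*z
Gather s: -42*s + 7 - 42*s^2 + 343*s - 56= -42*s^2 + 301*s - 49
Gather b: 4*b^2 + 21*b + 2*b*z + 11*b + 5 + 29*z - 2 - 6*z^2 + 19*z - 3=4*b^2 + b*(2*z + 32) - 6*z^2 + 48*z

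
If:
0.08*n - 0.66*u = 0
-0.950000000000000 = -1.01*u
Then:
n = 7.76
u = 0.94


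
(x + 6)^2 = x^2 + 12*x + 36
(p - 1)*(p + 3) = p^2 + 2*p - 3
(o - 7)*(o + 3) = o^2 - 4*o - 21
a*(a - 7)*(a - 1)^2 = a^4 - 9*a^3 + 15*a^2 - 7*a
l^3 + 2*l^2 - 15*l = l*(l - 3)*(l + 5)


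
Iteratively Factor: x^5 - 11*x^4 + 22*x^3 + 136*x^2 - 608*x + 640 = (x - 4)*(x^4 - 7*x^3 - 6*x^2 + 112*x - 160) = (x - 4)*(x - 2)*(x^3 - 5*x^2 - 16*x + 80) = (x - 4)^2*(x - 2)*(x^2 - x - 20) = (x - 4)^2*(x - 2)*(x + 4)*(x - 5)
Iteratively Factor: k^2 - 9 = (k - 3)*(k + 3)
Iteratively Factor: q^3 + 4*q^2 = (q)*(q^2 + 4*q) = q*(q + 4)*(q)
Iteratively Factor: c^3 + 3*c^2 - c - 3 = (c - 1)*(c^2 + 4*c + 3) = (c - 1)*(c + 3)*(c + 1)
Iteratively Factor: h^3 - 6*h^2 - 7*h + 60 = (h + 3)*(h^2 - 9*h + 20) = (h - 4)*(h + 3)*(h - 5)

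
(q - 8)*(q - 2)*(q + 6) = q^3 - 4*q^2 - 44*q + 96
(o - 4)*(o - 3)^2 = o^3 - 10*o^2 + 33*o - 36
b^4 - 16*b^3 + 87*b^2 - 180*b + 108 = (b - 6)^2*(b - 3)*(b - 1)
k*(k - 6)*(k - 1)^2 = k^4 - 8*k^3 + 13*k^2 - 6*k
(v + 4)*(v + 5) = v^2 + 9*v + 20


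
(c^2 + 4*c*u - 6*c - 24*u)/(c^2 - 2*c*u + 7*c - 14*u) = (c^2 + 4*c*u - 6*c - 24*u)/(c^2 - 2*c*u + 7*c - 14*u)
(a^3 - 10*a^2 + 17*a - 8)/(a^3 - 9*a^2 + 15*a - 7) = (a - 8)/(a - 7)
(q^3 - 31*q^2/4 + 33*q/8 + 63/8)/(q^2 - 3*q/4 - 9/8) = q - 7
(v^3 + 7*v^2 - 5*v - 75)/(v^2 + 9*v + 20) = (v^2 + 2*v - 15)/(v + 4)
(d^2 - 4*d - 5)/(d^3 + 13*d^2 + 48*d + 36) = (d - 5)/(d^2 + 12*d + 36)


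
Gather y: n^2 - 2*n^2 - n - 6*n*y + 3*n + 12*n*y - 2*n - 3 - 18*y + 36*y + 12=-n^2 + y*(6*n + 18) + 9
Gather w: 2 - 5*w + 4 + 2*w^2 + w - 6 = 2*w^2 - 4*w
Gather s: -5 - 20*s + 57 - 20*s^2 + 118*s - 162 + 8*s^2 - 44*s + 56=-12*s^2 + 54*s - 54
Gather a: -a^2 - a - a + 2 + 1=-a^2 - 2*a + 3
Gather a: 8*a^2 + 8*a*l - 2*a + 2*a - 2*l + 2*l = 8*a^2 + 8*a*l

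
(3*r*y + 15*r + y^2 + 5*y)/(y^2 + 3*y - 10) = (3*r + y)/(y - 2)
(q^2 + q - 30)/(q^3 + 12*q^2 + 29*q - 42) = (q - 5)/(q^2 + 6*q - 7)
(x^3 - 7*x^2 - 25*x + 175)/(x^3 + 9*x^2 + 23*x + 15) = (x^2 - 12*x + 35)/(x^2 + 4*x + 3)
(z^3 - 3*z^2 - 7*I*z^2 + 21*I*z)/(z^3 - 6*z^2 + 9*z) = (z - 7*I)/(z - 3)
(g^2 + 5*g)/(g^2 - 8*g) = (g + 5)/(g - 8)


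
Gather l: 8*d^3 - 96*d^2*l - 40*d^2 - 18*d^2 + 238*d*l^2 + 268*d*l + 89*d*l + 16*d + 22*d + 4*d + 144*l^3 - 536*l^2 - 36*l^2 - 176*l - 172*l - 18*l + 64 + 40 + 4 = 8*d^3 - 58*d^2 + 42*d + 144*l^3 + l^2*(238*d - 572) + l*(-96*d^2 + 357*d - 366) + 108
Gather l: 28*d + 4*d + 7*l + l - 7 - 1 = 32*d + 8*l - 8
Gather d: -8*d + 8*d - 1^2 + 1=0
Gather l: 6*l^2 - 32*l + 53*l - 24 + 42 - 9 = 6*l^2 + 21*l + 9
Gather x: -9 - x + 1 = -x - 8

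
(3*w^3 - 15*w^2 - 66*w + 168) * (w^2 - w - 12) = 3*w^5 - 18*w^4 - 87*w^3 + 414*w^2 + 624*w - 2016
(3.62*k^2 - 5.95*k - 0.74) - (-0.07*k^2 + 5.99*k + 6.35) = 3.69*k^2 - 11.94*k - 7.09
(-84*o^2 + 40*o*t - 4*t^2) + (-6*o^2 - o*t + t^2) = -90*o^2 + 39*o*t - 3*t^2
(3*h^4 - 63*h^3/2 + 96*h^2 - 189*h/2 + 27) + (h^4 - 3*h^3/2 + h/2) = 4*h^4 - 33*h^3 + 96*h^2 - 94*h + 27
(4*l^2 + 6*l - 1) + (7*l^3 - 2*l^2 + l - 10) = 7*l^3 + 2*l^2 + 7*l - 11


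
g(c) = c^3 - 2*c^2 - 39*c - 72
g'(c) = 3*c^2 - 4*c - 39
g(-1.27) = -27.74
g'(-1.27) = -29.08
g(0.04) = -73.56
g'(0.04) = -39.16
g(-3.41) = -1.92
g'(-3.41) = 9.52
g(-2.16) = -7.17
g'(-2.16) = -16.36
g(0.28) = -83.05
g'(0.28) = -39.88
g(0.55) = -93.89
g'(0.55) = -40.29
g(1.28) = -123.10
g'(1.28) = -39.20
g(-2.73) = -0.78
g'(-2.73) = -5.72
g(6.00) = -162.00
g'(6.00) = 45.00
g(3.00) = -180.00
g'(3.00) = -24.00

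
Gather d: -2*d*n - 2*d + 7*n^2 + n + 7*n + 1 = d*(-2*n - 2) + 7*n^2 + 8*n + 1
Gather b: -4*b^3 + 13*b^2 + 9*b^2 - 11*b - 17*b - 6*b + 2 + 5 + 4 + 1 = -4*b^3 + 22*b^2 - 34*b + 12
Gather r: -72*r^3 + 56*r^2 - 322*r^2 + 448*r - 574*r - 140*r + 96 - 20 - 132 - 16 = -72*r^3 - 266*r^2 - 266*r - 72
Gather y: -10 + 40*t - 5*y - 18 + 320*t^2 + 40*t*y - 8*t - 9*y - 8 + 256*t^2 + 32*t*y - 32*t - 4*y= 576*t^2 + y*(72*t - 18) - 36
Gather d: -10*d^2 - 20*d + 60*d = -10*d^2 + 40*d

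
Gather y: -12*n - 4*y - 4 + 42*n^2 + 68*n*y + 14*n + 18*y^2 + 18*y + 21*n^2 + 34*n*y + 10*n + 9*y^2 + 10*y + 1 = 63*n^2 + 12*n + 27*y^2 + y*(102*n + 24) - 3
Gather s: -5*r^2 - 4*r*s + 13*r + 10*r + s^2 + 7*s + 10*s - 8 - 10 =-5*r^2 + 23*r + s^2 + s*(17 - 4*r) - 18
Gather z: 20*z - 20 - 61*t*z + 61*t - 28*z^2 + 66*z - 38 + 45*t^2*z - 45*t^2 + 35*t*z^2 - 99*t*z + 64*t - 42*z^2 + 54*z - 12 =-45*t^2 + 125*t + z^2*(35*t - 70) + z*(45*t^2 - 160*t + 140) - 70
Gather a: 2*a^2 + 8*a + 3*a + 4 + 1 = 2*a^2 + 11*a + 5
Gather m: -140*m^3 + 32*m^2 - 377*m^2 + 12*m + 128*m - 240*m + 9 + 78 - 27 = -140*m^3 - 345*m^2 - 100*m + 60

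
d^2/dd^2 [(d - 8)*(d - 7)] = 2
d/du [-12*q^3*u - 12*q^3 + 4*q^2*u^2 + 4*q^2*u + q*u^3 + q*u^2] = q*(-12*q^2 + 8*q*u + 4*q + 3*u^2 + 2*u)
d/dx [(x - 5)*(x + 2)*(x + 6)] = 3*x^2 + 6*x - 28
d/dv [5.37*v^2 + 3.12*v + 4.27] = 10.74*v + 3.12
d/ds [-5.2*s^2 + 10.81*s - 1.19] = 10.81 - 10.4*s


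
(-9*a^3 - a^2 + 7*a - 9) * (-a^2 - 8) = 9*a^5 + a^4 + 65*a^3 + 17*a^2 - 56*a + 72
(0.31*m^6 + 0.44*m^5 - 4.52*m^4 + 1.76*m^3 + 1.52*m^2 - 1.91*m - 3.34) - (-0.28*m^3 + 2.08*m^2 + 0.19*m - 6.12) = 0.31*m^6 + 0.44*m^5 - 4.52*m^4 + 2.04*m^3 - 0.56*m^2 - 2.1*m + 2.78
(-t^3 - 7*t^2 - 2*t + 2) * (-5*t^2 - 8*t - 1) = 5*t^5 + 43*t^4 + 67*t^3 + 13*t^2 - 14*t - 2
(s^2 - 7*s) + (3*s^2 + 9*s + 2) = 4*s^2 + 2*s + 2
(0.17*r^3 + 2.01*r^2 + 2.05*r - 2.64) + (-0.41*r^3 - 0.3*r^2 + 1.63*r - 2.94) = -0.24*r^3 + 1.71*r^2 + 3.68*r - 5.58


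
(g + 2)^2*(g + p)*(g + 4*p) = g^4 + 5*g^3*p + 4*g^3 + 4*g^2*p^2 + 20*g^2*p + 4*g^2 + 16*g*p^2 + 20*g*p + 16*p^2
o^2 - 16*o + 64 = (o - 8)^2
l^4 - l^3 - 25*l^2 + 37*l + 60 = (l - 4)*(l - 3)*(l + 1)*(l + 5)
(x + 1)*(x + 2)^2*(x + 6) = x^4 + 11*x^3 + 38*x^2 + 52*x + 24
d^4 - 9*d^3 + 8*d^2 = d^2*(d - 8)*(d - 1)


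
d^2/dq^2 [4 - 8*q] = 0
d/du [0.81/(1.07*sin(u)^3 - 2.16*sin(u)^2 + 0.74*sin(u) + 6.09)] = (-2.6001*sin(u)^2 + 3.4992*sin(u) - 0.5994)*cos(u)/(1.07*sin(u)^3 - 2.16*sin(u)^2 + 0.74*sin(u) + 6.09)^2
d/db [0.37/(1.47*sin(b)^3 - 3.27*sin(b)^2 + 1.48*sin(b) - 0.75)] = (-1.6317*sin(b)^2 + 2.4198*sin(b) - 0.5476)*cos(b)/(1.47*sin(b)^3 - 3.27*sin(b)^2 + 1.48*sin(b) - 0.75)^2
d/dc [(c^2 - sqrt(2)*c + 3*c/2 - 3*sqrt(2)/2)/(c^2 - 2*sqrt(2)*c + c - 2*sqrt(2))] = (-sqrt(2)*c^2 - c^2/2 - sqrt(2)*c - 3*sqrt(2)/2 - 2)/(c^4 - 4*sqrt(2)*c^3 + 2*c^3 - 8*sqrt(2)*c^2 + 9*c^2 - 4*sqrt(2)*c + 16*c + 8)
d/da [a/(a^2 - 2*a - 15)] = (a^2 - 2*a*(a - 1) - 2*a - 15)/(-a^2 + 2*a + 15)^2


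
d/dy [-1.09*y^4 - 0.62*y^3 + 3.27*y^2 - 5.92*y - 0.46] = -4.36*y^3 - 1.86*y^2 + 6.54*y - 5.92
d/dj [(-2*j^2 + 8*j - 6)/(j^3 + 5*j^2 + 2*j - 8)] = 2*(j^2 - 6*j - 26)/(j^4 + 12*j^3 + 52*j^2 + 96*j + 64)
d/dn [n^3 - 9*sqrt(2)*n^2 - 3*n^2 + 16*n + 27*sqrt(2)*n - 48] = 3*n^2 - 18*sqrt(2)*n - 6*n + 16 + 27*sqrt(2)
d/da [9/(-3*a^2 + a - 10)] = 9*(6*a - 1)/(3*a^2 - a + 10)^2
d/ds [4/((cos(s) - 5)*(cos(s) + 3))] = 8*(cos(s) - 1)*sin(s)/((cos(s) - 5)^2*(cos(s) + 3)^2)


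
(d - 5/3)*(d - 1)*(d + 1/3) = d^3 - 7*d^2/3 + 7*d/9 + 5/9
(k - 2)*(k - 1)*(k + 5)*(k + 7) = k^4 + 9*k^3 + k^2 - 81*k + 70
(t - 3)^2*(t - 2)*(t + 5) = t^4 - 3*t^3 - 19*t^2 + 87*t - 90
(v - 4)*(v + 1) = v^2 - 3*v - 4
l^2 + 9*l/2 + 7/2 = (l + 1)*(l + 7/2)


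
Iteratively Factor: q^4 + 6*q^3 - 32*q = (q + 4)*(q^3 + 2*q^2 - 8*q) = (q - 2)*(q + 4)*(q^2 + 4*q) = (q - 2)*(q + 4)^2*(q)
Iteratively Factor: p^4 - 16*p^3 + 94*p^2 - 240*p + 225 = (p - 5)*(p^3 - 11*p^2 + 39*p - 45) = (p - 5)^2*(p^2 - 6*p + 9) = (p - 5)^2*(p - 3)*(p - 3)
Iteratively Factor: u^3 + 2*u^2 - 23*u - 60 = (u - 5)*(u^2 + 7*u + 12) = (u - 5)*(u + 4)*(u + 3)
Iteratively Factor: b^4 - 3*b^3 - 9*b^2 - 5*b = (b)*(b^3 - 3*b^2 - 9*b - 5) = b*(b + 1)*(b^2 - 4*b - 5) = b*(b - 5)*(b + 1)*(b + 1)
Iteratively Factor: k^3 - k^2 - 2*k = (k + 1)*(k^2 - 2*k) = k*(k + 1)*(k - 2)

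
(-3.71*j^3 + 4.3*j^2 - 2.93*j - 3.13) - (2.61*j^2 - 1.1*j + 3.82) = -3.71*j^3 + 1.69*j^2 - 1.83*j - 6.95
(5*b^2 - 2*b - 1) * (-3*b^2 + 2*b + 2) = -15*b^4 + 16*b^3 + 9*b^2 - 6*b - 2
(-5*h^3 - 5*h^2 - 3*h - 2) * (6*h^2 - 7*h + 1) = -30*h^5 + 5*h^4 + 12*h^3 + 4*h^2 + 11*h - 2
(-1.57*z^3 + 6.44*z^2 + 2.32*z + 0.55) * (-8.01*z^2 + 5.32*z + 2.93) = 12.5757*z^5 - 59.9368*z^4 + 11.0775*z^3 + 26.8061*z^2 + 9.7236*z + 1.6115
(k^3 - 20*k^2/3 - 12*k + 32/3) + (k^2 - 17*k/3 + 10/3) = k^3 - 17*k^2/3 - 53*k/3 + 14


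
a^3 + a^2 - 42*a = a*(a - 6)*(a + 7)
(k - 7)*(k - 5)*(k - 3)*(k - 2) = k^4 - 17*k^3 + 101*k^2 - 247*k + 210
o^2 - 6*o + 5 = (o - 5)*(o - 1)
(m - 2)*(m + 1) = m^2 - m - 2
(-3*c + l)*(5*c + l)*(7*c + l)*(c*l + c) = -105*c^4*l - 105*c^4 - c^3*l^2 - c^3*l + 9*c^2*l^3 + 9*c^2*l^2 + c*l^4 + c*l^3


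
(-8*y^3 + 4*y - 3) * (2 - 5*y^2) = 40*y^5 - 36*y^3 + 15*y^2 + 8*y - 6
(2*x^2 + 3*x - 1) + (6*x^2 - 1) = 8*x^2 + 3*x - 2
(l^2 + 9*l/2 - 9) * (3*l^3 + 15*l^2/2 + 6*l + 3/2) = 3*l^5 + 21*l^4 + 51*l^3/4 - 39*l^2 - 189*l/4 - 27/2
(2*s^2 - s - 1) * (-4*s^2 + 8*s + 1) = -8*s^4 + 20*s^3 - 2*s^2 - 9*s - 1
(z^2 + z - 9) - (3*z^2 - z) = -2*z^2 + 2*z - 9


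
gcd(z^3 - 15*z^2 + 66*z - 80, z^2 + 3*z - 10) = z - 2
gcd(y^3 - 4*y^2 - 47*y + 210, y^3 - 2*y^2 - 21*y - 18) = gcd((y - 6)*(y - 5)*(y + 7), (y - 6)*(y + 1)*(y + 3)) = y - 6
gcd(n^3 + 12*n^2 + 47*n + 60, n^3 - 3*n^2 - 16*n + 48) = n + 4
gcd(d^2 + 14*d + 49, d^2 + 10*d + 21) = d + 7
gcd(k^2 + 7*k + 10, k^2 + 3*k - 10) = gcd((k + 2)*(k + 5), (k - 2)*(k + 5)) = k + 5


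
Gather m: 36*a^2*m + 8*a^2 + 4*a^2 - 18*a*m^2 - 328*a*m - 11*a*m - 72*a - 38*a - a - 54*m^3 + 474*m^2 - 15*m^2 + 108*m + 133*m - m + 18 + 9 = 12*a^2 - 111*a - 54*m^3 + m^2*(459 - 18*a) + m*(36*a^2 - 339*a + 240) + 27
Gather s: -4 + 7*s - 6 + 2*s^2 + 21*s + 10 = 2*s^2 + 28*s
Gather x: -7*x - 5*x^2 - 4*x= -5*x^2 - 11*x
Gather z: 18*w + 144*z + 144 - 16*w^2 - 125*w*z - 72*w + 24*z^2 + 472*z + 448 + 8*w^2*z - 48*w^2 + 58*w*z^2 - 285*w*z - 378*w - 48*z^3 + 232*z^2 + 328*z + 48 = -64*w^2 - 432*w - 48*z^3 + z^2*(58*w + 256) + z*(8*w^2 - 410*w + 944) + 640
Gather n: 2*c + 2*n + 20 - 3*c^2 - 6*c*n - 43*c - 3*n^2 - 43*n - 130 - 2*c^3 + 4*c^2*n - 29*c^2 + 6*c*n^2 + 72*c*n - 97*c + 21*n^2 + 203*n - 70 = -2*c^3 - 32*c^2 - 138*c + n^2*(6*c + 18) + n*(4*c^2 + 66*c + 162) - 180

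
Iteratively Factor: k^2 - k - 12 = (k - 4)*(k + 3)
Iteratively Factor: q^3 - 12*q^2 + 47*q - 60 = (q - 4)*(q^2 - 8*q + 15) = (q - 4)*(q - 3)*(q - 5)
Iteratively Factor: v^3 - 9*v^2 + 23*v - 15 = (v - 1)*(v^2 - 8*v + 15) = (v - 3)*(v - 1)*(v - 5)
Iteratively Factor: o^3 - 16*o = (o)*(o^2 - 16) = o*(o - 4)*(o + 4)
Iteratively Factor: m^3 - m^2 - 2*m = (m + 1)*(m^2 - 2*m) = m*(m + 1)*(m - 2)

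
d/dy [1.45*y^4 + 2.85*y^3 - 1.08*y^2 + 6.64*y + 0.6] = 5.8*y^3 + 8.55*y^2 - 2.16*y + 6.64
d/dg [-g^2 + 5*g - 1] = 5 - 2*g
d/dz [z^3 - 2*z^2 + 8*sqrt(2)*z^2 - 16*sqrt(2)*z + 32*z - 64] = 3*z^2 - 4*z + 16*sqrt(2)*z - 16*sqrt(2) + 32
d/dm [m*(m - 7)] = 2*m - 7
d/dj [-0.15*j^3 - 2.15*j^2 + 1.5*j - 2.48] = -0.45*j^2 - 4.3*j + 1.5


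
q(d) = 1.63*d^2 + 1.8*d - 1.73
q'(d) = 3.26*d + 1.8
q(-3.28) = 9.90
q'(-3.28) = -8.89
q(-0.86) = -2.07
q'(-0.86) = -1.00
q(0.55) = -0.25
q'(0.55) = 3.59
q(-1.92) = 0.82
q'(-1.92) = -4.46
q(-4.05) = 17.72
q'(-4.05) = -11.40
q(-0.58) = -2.23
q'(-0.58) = -0.09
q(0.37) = -0.84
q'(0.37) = 3.01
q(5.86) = 64.79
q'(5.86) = 20.90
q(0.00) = -1.73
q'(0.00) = 1.80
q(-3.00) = 7.54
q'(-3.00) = -7.98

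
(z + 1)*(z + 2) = z^2 + 3*z + 2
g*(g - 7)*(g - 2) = g^3 - 9*g^2 + 14*g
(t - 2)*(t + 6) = t^2 + 4*t - 12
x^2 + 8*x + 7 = (x + 1)*(x + 7)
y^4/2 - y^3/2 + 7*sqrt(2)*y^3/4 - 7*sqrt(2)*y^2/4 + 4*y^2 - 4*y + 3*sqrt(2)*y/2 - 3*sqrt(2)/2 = (y/2 + sqrt(2)/2)*(y - 1)*(y + sqrt(2))*(y + 3*sqrt(2)/2)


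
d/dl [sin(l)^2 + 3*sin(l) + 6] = (2*sin(l) + 3)*cos(l)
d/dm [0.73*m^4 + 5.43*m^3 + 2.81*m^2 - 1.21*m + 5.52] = 2.92*m^3 + 16.29*m^2 + 5.62*m - 1.21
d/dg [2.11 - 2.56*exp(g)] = -2.56*exp(g)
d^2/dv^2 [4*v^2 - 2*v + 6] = 8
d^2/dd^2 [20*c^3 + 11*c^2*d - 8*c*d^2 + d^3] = -16*c + 6*d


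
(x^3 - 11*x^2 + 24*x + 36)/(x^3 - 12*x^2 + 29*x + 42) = (x - 6)/(x - 7)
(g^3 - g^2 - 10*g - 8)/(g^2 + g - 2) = (g^2 - 3*g - 4)/(g - 1)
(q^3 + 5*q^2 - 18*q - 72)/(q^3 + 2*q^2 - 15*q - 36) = (q + 6)/(q + 3)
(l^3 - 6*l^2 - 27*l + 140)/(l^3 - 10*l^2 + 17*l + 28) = (l + 5)/(l + 1)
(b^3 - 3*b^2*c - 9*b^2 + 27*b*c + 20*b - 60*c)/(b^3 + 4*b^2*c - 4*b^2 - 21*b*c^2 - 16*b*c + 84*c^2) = (b - 5)/(b + 7*c)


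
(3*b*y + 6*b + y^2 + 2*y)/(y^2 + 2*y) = (3*b + y)/y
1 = 1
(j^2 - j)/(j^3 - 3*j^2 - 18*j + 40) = j*(j - 1)/(j^3 - 3*j^2 - 18*j + 40)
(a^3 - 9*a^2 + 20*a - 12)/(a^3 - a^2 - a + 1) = (a^2 - 8*a + 12)/(a^2 - 1)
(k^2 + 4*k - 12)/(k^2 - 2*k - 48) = (k - 2)/(k - 8)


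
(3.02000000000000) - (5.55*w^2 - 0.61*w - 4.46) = -5.55*w^2 + 0.61*w + 7.48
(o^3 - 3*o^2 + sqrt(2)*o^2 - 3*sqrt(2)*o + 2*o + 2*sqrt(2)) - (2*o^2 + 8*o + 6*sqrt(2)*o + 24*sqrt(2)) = o^3 - 5*o^2 + sqrt(2)*o^2 - 9*sqrt(2)*o - 6*o - 22*sqrt(2)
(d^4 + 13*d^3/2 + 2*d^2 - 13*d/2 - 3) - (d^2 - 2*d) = d^4 + 13*d^3/2 + d^2 - 9*d/2 - 3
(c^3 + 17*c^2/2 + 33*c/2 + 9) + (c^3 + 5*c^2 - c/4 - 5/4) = 2*c^3 + 27*c^2/2 + 65*c/4 + 31/4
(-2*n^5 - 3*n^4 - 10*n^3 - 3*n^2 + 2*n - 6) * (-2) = 4*n^5 + 6*n^4 + 20*n^3 + 6*n^2 - 4*n + 12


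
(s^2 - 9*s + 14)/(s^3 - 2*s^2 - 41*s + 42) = (s - 2)/(s^2 + 5*s - 6)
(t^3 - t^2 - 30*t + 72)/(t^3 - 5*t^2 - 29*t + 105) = (t^2 + 2*t - 24)/(t^2 - 2*t - 35)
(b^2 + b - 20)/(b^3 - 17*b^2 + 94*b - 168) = (b + 5)/(b^2 - 13*b + 42)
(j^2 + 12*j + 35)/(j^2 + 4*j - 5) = (j + 7)/(j - 1)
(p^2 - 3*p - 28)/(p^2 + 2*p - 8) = (p - 7)/(p - 2)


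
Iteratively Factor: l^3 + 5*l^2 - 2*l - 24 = (l + 3)*(l^2 + 2*l - 8) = (l + 3)*(l + 4)*(l - 2)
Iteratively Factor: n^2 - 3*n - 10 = (n - 5)*(n + 2)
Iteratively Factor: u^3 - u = (u + 1)*(u^2 - u) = (u - 1)*(u + 1)*(u)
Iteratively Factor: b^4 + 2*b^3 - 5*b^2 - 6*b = (b + 1)*(b^3 + b^2 - 6*b) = (b + 1)*(b + 3)*(b^2 - 2*b) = (b - 2)*(b + 1)*(b + 3)*(b)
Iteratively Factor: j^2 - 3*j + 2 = (j - 1)*(j - 2)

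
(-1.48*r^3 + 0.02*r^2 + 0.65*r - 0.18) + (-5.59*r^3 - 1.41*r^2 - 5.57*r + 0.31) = -7.07*r^3 - 1.39*r^2 - 4.92*r + 0.13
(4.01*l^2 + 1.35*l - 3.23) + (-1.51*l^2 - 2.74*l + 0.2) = 2.5*l^2 - 1.39*l - 3.03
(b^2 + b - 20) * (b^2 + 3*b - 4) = b^4 + 4*b^3 - 21*b^2 - 64*b + 80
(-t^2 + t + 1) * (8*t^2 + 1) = -8*t^4 + 8*t^3 + 7*t^2 + t + 1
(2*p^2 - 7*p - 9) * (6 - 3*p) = -6*p^3 + 33*p^2 - 15*p - 54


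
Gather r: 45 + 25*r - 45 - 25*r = 0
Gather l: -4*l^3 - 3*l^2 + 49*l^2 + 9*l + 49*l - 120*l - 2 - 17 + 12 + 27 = -4*l^3 + 46*l^2 - 62*l + 20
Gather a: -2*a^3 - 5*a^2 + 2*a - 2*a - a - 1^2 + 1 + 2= -2*a^3 - 5*a^2 - a + 2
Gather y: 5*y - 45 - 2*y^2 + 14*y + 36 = -2*y^2 + 19*y - 9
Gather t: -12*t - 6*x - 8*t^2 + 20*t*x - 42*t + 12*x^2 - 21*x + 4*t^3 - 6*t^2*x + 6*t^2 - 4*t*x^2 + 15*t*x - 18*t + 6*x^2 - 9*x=4*t^3 + t^2*(-6*x - 2) + t*(-4*x^2 + 35*x - 72) + 18*x^2 - 36*x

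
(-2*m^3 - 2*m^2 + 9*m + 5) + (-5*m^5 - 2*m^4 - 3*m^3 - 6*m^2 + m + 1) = -5*m^5 - 2*m^4 - 5*m^3 - 8*m^2 + 10*m + 6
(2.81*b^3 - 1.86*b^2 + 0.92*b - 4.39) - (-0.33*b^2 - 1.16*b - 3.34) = 2.81*b^3 - 1.53*b^2 + 2.08*b - 1.05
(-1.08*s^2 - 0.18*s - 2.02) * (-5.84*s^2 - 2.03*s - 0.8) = 6.3072*s^4 + 3.2436*s^3 + 13.0262*s^2 + 4.2446*s + 1.616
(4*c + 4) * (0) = 0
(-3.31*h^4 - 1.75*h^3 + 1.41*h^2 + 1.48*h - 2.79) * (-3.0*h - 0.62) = 9.93*h^5 + 7.3022*h^4 - 3.145*h^3 - 5.3142*h^2 + 7.4524*h + 1.7298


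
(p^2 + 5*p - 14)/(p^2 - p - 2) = (p + 7)/(p + 1)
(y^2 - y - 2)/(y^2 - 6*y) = (y^2 - y - 2)/(y*(y - 6))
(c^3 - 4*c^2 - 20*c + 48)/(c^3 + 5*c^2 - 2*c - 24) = (c - 6)/(c + 3)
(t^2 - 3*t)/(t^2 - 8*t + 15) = t/(t - 5)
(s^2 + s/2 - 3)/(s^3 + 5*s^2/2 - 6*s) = (s + 2)/(s*(s + 4))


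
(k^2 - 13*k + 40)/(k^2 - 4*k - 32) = (k - 5)/(k + 4)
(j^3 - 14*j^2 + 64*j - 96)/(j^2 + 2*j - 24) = (j^2 - 10*j + 24)/(j + 6)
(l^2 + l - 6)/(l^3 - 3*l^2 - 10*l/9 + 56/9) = 9*(l + 3)/(9*l^2 - 9*l - 28)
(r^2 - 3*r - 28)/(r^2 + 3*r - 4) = (r - 7)/(r - 1)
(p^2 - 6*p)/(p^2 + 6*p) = (p - 6)/(p + 6)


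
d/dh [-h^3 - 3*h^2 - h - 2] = -3*h^2 - 6*h - 1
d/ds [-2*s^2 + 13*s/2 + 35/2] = 13/2 - 4*s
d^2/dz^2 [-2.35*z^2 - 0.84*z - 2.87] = -4.70000000000000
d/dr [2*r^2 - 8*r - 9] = 4*r - 8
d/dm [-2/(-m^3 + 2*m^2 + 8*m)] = 2*(-3*m^2 + 4*m + 8)/(m^2*(-m^2 + 2*m + 8)^2)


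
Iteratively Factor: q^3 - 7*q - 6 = (q - 3)*(q^2 + 3*q + 2) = (q - 3)*(q + 2)*(q + 1)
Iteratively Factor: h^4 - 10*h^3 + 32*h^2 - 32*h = (h - 4)*(h^3 - 6*h^2 + 8*h) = (h - 4)*(h - 2)*(h^2 - 4*h) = h*(h - 4)*(h - 2)*(h - 4)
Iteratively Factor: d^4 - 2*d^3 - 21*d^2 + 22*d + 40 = (d + 1)*(d^3 - 3*d^2 - 18*d + 40) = (d - 5)*(d + 1)*(d^2 + 2*d - 8) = (d - 5)*(d + 1)*(d + 4)*(d - 2)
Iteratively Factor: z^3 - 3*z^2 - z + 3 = (z + 1)*(z^2 - 4*z + 3) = (z - 3)*(z + 1)*(z - 1)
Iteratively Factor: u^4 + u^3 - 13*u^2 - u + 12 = (u + 4)*(u^3 - 3*u^2 - u + 3) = (u + 1)*(u + 4)*(u^2 - 4*u + 3) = (u - 3)*(u + 1)*(u + 4)*(u - 1)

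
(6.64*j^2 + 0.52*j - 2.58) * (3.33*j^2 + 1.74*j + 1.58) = 22.1112*j^4 + 13.2852*j^3 + 2.8046*j^2 - 3.6676*j - 4.0764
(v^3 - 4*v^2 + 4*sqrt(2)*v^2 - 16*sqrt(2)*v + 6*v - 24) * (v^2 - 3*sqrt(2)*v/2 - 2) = v^5 - 4*v^4 + 5*sqrt(2)*v^4/2 - 10*sqrt(2)*v^3 - 8*v^3 - 17*sqrt(2)*v^2 + 32*v^2 - 12*v + 68*sqrt(2)*v + 48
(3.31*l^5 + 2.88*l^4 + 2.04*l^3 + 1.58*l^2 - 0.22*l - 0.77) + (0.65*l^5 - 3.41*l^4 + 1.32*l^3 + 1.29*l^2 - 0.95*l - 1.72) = 3.96*l^5 - 0.53*l^4 + 3.36*l^3 + 2.87*l^2 - 1.17*l - 2.49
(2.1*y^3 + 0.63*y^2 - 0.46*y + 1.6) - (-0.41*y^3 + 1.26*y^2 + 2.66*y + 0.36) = 2.51*y^3 - 0.63*y^2 - 3.12*y + 1.24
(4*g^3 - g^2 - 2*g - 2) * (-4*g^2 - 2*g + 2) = -16*g^5 - 4*g^4 + 18*g^3 + 10*g^2 - 4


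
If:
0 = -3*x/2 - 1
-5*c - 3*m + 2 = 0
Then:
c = 2/5 - 3*m/5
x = -2/3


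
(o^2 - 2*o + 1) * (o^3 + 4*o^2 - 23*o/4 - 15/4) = o^5 + 2*o^4 - 51*o^3/4 + 47*o^2/4 + 7*o/4 - 15/4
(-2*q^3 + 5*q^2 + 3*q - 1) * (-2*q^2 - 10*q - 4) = 4*q^5 + 10*q^4 - 48*q^3 - 48*q^2 - 2*q + 4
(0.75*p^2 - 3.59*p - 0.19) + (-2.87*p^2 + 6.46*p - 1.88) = -2.12*p^2 + 2.87*p - 2.07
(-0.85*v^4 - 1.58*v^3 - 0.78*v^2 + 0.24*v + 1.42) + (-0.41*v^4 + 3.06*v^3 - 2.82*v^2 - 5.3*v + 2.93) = -1.26*v^4 + 1.48*v^3 - 3.6*v^2 - 5.06*v + 4.35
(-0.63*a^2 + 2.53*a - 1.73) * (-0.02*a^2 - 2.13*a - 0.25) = 0.0126*a^4 + 1.2913*a^3 - 5.1968*a^2 + 3.0524*a + 0.4325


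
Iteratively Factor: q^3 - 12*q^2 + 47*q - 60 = (q - 4)*(q^2 - 8*q + 15) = (q - 4)*(q - 3)*(q - 5)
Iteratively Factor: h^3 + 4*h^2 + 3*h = (h + 1)*(h^2 + 3*h) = h*(h + 1)*(h + 3)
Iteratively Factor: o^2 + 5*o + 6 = (o + 3)*(o + 2)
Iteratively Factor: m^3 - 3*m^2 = (m)*(m^2 - 3*m) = m*(m - 3)*(m)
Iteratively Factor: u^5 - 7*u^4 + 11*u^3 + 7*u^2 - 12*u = (u + 1)*(u^4 - 8*u^3 + 19*u^2 - 12*u) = u*(u + 1)*(u^3 - 8*u^2 + 19*u - 12) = u*(u - 3)*(u + 1)*(u^2 - 5*u + 4) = u*(u - 3)*(u - 1)*(u + 1)*(u - 4)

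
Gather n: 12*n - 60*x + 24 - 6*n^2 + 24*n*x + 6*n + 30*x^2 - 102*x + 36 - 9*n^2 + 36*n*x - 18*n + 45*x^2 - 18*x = -15*n^2 + 60*n*x + 75*x^2 - 180*x + 60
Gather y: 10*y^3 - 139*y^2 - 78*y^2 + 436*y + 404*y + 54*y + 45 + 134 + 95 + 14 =10*y^3 - 217*y^2 + 894*y + 288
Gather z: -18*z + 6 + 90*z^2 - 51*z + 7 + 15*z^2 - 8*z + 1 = 105*z^2 - 77*z + 14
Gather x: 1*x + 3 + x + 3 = 2*x + 6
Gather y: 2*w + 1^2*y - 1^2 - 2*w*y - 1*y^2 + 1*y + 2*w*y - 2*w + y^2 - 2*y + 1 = 0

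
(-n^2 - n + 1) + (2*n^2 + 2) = n^2 - n + 3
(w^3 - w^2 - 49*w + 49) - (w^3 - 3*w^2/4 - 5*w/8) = -w^2/4 - 387*w/8 + 49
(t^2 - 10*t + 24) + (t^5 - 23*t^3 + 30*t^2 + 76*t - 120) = t^5 - 23*t^3 + 31*t^2 + 66*t - 96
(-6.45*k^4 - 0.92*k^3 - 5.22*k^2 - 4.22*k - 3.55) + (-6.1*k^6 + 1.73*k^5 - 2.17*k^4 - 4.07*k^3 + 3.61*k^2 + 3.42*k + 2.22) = -6.1*k^6 + 1.73*k^5 - 8.62*k^4 - 4.99*k^3 - 1.61*k^2 - 0.8*k - 1.33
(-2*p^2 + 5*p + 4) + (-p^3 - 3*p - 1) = -p^3 - 2*p^2 + 2*p + 3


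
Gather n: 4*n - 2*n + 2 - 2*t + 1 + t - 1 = 2*n - t + 2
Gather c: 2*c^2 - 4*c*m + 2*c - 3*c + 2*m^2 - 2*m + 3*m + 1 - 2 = 2*c^2 + c*(-4*m - 1) + 2*m^2 + m - 1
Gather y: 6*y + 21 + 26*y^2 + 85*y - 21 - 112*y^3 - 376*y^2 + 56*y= -112*y^3 - 350*y^2 + 147*y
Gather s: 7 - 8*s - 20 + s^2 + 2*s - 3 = s^2 - 6*s - 16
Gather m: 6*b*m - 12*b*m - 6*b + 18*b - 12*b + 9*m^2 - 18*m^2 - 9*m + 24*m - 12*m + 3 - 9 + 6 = -9*m^2 + m*(3 - 6*b)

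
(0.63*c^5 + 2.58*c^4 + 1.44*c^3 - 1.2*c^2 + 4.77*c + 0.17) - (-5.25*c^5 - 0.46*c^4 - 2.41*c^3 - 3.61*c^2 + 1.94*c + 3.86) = 5.88*c^5 + 3.04*c^4 + 3.85*c^3 + 2.41*c^2 + 2.83*c - 3.69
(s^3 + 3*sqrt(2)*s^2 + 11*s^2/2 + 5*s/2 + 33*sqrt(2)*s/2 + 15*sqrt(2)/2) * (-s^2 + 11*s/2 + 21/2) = -s^5 - 3*sqrt(2)*s^4 + 153*s^3/4 + 143*s^2/2 + 459*sqrt(2)*s^2/4 + 105*s/4 + 429*sqrt(2)*s/2 + 315*sqrt(2)/4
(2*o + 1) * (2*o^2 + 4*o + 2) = 4*o^3 + 10*o^2 + 8*o + 2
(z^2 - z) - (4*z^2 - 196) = -3*z^2 - z + 196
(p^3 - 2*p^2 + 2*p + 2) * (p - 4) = p^4 - 6*p^3 + 10*p^2 - 6*p - 8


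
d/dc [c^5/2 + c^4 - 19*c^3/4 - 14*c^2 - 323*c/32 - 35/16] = 5*c^4/2 + 4*c^3 - 57*c^2/4 - 28*c - 323/32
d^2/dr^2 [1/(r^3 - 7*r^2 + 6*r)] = 2*(r*(7 - 3*r)*(r^2 - 7*r + 6) + (3*r^2 - 14*r + 6)^2)/(r^3*(r^2 - 7*r + 6)^3)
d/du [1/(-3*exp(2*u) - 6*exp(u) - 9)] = 2*(exp(u) + 1)*exp(u)/(3*(exp(2*u) + 2*exp(u) + 3)^2)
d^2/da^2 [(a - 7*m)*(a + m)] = 2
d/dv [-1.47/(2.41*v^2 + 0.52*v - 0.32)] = (7.0854*v + 0.7644)/(2.41*v^2 + 0.52*v - 0.32)^2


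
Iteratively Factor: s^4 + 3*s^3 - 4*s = (s)*(s^3 + 3*s^2 - 4) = s*(s + 2)*(s^2 + s - 2) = s*(s - 1)*(s + 2)*(s + 2)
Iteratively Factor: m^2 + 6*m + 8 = (m + 2)*(m + 4)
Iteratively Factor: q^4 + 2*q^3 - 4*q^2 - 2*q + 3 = (q - 1)*(q^3 + 3*q^2 - q - 3) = (q - 1)^2*(q^2 + 4*q + 3) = (q - 1)^2*(q + 3)*(q + 1)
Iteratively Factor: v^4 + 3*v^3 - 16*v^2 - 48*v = (v - 4)*(v^3 + 7*v^2 + 12*v) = v*(v - 4)*(v^2 + 7*v + 12) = v*(v - 4)*(v + 3)*(v + 4)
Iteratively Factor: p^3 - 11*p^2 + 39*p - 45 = (p - 3)*(p^2 - 8*p + 15) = (p - 5)*(p - 3)*(p - 3)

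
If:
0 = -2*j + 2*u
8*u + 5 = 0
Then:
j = -5/8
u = -5/8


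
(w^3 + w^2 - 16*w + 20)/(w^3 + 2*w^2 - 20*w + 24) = (w + 5)/(w + 6)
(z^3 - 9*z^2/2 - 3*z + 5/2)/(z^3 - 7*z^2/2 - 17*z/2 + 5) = (z + 1)/(z + 2)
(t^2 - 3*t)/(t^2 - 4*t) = (t - 3)/(t - 4)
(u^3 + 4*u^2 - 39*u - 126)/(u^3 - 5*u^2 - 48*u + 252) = (u + 3)/(u - 6)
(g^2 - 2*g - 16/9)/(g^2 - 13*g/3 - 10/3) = (g - 8/3)/(g - 5)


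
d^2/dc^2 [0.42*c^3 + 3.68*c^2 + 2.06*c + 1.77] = 2.52*c + 7.36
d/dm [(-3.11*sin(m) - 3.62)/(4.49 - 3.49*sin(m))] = -26.5977*cos(m)/(3.49*sin(m) - 4.49)^2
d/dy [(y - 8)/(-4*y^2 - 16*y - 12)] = (-y^2 - 4*y + 2*(y - 8)*(y + 2) - 3)/(4*(y^2 + 4*y + 3)^2)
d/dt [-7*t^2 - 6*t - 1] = -14*t - 6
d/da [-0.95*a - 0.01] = -0.950000000000000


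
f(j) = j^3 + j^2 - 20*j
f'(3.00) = 13.00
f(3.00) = -24.00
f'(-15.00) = 625.00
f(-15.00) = -2850.00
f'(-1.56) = -15.82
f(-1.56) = 29.84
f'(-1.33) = -17.35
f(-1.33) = 26.02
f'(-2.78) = -2.37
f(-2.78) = 41.84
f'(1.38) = -11.53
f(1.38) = -23.07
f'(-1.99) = -12.10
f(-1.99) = 35.88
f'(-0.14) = -20.22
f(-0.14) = 2.82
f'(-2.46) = -6.77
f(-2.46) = 40.36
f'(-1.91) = -12.88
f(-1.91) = 34.88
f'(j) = 3*j^2 + 2*j - 20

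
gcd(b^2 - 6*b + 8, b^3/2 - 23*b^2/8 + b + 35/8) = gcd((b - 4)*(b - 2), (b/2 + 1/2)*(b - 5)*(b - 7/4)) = 1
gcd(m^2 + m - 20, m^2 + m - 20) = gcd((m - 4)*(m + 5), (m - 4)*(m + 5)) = m^2 + m - 20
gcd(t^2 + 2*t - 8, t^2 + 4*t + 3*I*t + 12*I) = t + 4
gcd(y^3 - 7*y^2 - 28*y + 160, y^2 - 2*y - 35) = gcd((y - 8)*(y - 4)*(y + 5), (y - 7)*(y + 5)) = y + 5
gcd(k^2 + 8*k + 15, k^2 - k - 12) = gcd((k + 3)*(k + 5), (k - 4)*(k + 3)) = k + 3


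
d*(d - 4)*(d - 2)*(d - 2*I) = d^4 - 6*d^3 - 2*I*d^3 + 8*d^2 + 12*I*d^2 - 16*I*d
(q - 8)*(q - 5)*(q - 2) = q^3 - 15*q^2 + 66*q - 80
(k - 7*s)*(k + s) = k^2 - 6*k*s - 7*s^2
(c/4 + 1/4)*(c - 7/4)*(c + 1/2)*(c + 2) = c^4/4 + 7*c^3/16 - 21*c^2/32 - 41*c/32 - 7/16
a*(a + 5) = a^2 + 5*a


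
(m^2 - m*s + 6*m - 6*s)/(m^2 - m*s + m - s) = (m + 6)/(m + 1)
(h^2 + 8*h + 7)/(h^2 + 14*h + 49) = (h + 1)/(h + 7)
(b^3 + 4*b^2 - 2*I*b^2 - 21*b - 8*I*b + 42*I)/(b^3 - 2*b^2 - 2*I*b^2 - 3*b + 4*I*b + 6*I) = (b + 7)/(b + 1)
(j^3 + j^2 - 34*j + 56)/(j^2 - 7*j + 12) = (j^2 + 5*j - 14)/(j - 3)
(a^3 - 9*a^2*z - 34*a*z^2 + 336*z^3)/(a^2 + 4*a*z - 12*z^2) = (-a^2 + 15*a*z - 56*z^2)/(-a + 2*z)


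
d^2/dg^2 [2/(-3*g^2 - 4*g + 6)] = 4*(9*g^2 + 12*g - 4*(3*g + 2)^2 - 18)/(3*g^2 + 4*g - 6)^3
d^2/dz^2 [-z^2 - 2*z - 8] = -2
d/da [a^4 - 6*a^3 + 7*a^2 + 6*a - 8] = 4*a^3 - 18*a^2 + 14*a + 6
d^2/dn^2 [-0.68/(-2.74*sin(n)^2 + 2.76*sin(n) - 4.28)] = (-20.420672*sin(n)^4 + 15.427296*sin(n)^3 + 57.349024*sin(n)^2 - 38.887296*sin(n) - 5.589056)/(2.74*sin(n)^2 - 2.76*sin(n) + 4.28)^3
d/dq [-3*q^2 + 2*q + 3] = 2 - 6*q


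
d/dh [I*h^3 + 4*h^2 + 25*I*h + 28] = 3*I*h^2 + 8*h + 25*I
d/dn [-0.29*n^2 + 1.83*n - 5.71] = 1.83 - 0.58*n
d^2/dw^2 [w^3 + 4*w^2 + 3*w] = 6*w + 8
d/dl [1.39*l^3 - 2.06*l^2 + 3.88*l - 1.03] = 4.17*l^2 - 4.12*l + 3.88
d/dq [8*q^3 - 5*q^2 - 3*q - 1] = 24*q^2 - 10*q - 3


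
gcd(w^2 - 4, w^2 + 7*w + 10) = w + 2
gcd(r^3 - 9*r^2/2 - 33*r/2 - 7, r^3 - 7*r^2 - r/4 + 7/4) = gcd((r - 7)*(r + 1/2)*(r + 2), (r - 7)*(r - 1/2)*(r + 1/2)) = r^2 - 13*r/2 - 7/2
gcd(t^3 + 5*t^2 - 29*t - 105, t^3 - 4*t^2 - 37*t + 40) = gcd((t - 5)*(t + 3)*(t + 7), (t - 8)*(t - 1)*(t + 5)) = 1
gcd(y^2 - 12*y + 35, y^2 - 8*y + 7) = y - 7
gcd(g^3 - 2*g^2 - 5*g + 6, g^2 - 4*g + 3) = g^2 - 4*g + 3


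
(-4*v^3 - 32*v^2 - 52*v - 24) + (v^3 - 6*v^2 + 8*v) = -3*v^3 - 38*v^2 - 44*v - 24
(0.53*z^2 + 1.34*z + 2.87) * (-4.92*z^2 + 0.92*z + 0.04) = -2.6076*z^4 - 6.1052*z^3 - 12.8664*z^2 + 2.694*z + 0.1148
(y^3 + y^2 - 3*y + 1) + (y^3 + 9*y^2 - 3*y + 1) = 2*y^3 + 10*y^2 - 6*y + 2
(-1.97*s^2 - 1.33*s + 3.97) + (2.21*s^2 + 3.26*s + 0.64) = 0.24*s^2 + 1.93*s + 4.61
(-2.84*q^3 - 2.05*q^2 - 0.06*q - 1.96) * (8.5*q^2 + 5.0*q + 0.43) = -24.14*q^5 - 31.625*q^4 - 11.9812*q^3 - 17.8415*q^2 - 9.8258*q - 0.8428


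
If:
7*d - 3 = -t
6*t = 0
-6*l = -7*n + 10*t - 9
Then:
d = 3/7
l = 7*n/6 + 3/2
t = 0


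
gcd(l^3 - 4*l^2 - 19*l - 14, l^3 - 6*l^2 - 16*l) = l + 2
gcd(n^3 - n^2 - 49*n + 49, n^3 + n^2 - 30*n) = 1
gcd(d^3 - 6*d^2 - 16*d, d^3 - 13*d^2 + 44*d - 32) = d - 8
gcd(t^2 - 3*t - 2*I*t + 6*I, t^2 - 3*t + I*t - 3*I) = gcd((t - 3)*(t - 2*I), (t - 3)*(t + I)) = t - 3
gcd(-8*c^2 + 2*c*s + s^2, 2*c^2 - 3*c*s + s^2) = -2*c + s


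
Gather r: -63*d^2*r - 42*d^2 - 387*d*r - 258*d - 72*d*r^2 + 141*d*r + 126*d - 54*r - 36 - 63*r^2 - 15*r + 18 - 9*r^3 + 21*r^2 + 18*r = -42*d^2 - 132*d - 9*r^3 + r^2*(-72*d - 42) + r*(-63*d^2 - 246*d - 51) - 18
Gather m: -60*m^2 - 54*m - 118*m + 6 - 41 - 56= -60*m^2 - 172*m - 91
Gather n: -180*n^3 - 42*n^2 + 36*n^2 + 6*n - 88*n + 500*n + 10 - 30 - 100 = -180*n^3 - 6*n^2 + 418*n - 120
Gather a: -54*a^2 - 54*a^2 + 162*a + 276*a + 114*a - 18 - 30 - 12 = -108*a^2 + 552*a - 60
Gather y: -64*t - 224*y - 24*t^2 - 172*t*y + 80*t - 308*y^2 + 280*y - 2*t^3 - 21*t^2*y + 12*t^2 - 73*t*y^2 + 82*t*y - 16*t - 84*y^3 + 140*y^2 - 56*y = -2*t^3 - 12*t^2 - 84*y^3 + y^2*(-73*t - 168) + y*(-21*t^2 - 90*t)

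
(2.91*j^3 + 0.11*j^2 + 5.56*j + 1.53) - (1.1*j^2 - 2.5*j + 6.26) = 2.91*j^3 - 0.99*j^2 + 8.06*j - 4.73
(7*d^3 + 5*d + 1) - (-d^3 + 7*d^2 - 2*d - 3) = 8*d^3 - 7*d^2 + 7*d + 4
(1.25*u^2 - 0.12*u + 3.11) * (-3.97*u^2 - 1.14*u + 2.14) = -4.9625*u^4 - 0.9486*u^3 - 9.5349*u^2 - 3.8022*u + 6.6554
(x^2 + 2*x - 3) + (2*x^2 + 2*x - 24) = 3*x^2 + 4*x - 27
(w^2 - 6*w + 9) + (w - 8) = w^2 - 5*w + 1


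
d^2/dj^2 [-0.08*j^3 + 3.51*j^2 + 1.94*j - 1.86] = 7.02 - 0.48*j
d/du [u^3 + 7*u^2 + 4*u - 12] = 3*u^2 + 14*u + 4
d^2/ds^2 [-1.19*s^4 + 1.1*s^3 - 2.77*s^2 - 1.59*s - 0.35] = -14.28*s^2 + 6.6*s - 5.54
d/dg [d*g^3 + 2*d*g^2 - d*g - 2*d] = d*(3*g^2 + 4*g - 1)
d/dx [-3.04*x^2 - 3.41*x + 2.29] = -6.08*x - 3.41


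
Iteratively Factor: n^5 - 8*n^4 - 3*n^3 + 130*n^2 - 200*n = (n)*(n^4 - 8*n^3 - 3*n^2 + 130*n - 200) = n*(n - 5)*(n^3 - 3*n^2 - 18*n + 40) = n*(n - 5)*(n + 4)*(n^2 - 7*n + 10) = n*(n - 5)*(n - 2)*(n + 4)*(n - 5)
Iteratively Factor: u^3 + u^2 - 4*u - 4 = (u - 2)*(u^2 + 3*u + 2) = (u - 2)*(u + 2)*(u + 1)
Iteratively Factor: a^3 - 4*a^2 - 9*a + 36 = (a - 4)*(a^2 - 9) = (a - 4)*(a + 3)*(a - 3)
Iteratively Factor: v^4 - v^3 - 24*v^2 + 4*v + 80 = (v + 2)*(v^3 - 3*v^2 - 18*v + 40) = (v - 2)*(v + 2)*(v^2 - v - 20) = (v - 2)*(v + 2)*(v + 4)*(v - 5)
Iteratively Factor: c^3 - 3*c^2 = (c)*(c^2 - 3*c) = c^2*(c - 3)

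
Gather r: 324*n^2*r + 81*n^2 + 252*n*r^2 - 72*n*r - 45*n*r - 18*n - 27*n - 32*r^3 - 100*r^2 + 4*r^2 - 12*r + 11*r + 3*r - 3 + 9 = 81*n^2 - 45*n - 32*r^3 + r^2*(252*n - 96) + r*(324*n^2 - 117*n + 2) + 6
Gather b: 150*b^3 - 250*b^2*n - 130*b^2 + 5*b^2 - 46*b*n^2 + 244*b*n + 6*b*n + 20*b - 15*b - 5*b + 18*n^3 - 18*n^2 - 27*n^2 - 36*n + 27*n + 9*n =150*b^3 + b^2*(-250*n - 125) + b*(-46*n^2 + 250*n) + 18*n^3 - 45*n^2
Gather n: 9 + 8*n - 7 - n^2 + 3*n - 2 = -n^2 + 11*n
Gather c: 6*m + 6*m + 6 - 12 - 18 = 12*m - 24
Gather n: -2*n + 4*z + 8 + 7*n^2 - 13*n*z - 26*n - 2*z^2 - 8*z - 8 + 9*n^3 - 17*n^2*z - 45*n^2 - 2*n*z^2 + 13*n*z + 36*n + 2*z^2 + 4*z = 9*n^3 + n^2*(-17*z - 38) + n*(8 - 2*z^2)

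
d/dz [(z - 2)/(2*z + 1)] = 5/(2*z + 1)^2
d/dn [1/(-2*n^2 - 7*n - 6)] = (4*n + 7)/(2*n^2 + 7*n + 6)^2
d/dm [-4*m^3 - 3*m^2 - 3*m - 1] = -12*m^2 - 6*m - 3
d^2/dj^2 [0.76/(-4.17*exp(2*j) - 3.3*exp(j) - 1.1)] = (-0.76*(8.34*exp(j) + 3.3)*(16.68*exp(j) + 6.6)*exp(j) + (12.6768*exp(j) + 2.508)*(4.17*exp(2*j) + 3.3*exp(j) + 1.1))*exp(j)/(4.17*exp(2*j) + 3.3*exp(j) + 1.1)^3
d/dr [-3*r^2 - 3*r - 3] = -6*r - 3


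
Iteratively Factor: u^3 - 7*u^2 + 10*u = (u - 5)*(u^2 - 2*u) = u*(u - 5)*(u - 2)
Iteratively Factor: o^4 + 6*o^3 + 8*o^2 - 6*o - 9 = (o + 3)*(o^3 + 3*o^2 - o - 3) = (o + 3)^2*(o^2 - 1) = (o - 1)*(o + 3)^2*(o + 1)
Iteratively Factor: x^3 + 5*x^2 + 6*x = (x + 2)*(x^2 + 3*x) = x*(x + 2)*(x + 3)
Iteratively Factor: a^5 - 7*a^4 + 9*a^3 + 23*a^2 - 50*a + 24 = (a - 3)*(a^4 - 4*a^3 - 3*a^2 + 14*a - 8) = (a - 4)*(a - 3)*(a^3 - 3*a + 2) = (a - 4)*(a - 3)*(a - 1)*(a^2 + a - 2) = (a - 4)*(a - 3)*(a - 1)*(a + 2)*(a - 1)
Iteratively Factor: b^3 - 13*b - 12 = (b - 4)*(b^2 + 4*b + 3) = (b - 4)*(b + 1)*(b + 3)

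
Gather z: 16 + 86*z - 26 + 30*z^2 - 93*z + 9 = 30*z^2 - 7*z - 1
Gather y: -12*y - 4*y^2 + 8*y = -4*y^2 - 4*y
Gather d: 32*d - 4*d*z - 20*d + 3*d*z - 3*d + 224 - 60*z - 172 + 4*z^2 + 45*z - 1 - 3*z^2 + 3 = d*(9 - z) + z^2 - 15*z + 54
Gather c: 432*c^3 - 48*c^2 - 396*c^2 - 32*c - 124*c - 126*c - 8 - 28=432*c^3 - 444*c^2 - 282*c - 36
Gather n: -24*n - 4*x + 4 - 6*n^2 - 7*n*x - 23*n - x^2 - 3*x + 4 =-6*n^2 + n*(-7*x - 47) - x^2 - 7*x + 8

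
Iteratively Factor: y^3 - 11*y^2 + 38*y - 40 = (y - 2)*(y^2 - 9*y + 20) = (y - 5)*(y - 2)*(y - 4)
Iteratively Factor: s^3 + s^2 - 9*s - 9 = (s + 1)*(s^2 - 9) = (s + 1)*(s + 3)*(s - 3)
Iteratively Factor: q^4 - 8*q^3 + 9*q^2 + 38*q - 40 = (q - 5)*(q^3 - 3*q^2 - 6*q + 8) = (q - 5)*(q - 1)*(q^2 - 2*q - 8) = (q - 5)*(q - 1)*(q + 2)*(q - 4)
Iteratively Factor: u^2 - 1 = (u - 1)*(u + 1)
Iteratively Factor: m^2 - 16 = (m - 4)*(m + 4)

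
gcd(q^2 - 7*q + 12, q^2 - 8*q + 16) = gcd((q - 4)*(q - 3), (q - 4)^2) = q - 4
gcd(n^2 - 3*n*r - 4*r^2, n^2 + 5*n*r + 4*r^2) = n + r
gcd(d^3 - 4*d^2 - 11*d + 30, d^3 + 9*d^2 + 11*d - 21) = d + 3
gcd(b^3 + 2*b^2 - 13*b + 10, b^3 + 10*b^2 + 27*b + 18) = 1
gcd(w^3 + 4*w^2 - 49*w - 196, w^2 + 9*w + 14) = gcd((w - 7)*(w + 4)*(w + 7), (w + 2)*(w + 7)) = w + 7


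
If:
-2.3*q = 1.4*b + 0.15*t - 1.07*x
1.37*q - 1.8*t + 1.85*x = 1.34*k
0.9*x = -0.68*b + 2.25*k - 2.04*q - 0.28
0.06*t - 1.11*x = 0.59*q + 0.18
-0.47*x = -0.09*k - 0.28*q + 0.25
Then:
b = -0.76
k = 0.05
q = 0.31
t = -0.14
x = -0.34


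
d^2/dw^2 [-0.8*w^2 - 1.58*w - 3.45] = -1.60000000000000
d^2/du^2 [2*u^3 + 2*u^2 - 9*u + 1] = 12*u + 4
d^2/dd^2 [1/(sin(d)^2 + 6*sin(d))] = 2*(-2*sin(d) - 9 - 15/sin(d) + 18/sin(d)^2 + 36/sin(d)^3)/(sin(d) + 6)^3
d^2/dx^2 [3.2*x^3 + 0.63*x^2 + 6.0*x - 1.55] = 19.2*x + 1.26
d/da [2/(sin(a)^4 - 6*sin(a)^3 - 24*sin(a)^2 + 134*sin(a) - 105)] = 4*(-2*sin(a)^3 + 9*sin(a)^2 + 24*sin(a) - 67)*cos(a)/((sin(a) - 7)^2*(sin(a) - 3)^2*(sin(a) - 1)^2*(sin(a) + 5)^2)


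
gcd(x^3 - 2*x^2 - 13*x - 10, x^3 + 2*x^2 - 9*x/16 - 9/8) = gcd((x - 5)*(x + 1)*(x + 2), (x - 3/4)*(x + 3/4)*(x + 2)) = x + 2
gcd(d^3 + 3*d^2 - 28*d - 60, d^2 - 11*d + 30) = d - 5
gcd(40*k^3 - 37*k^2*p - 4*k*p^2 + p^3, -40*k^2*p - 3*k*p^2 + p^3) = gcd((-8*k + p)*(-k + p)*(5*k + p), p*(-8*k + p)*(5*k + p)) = -40*k^2 - 3*k*p + p^2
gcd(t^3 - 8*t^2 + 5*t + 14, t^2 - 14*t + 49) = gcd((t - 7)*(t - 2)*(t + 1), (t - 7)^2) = t - 7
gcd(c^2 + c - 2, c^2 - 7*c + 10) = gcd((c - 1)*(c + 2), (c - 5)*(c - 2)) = 1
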